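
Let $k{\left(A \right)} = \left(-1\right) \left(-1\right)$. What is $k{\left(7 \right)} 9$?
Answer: $9$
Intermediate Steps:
$k{\left(A \right)} = 1$
$k{\left(7 \right)} 9 = 1 \cdot 9 = 9$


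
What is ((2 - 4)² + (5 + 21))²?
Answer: 900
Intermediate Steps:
((2 - 4)² + (5 + 21))² = ((-2)² + 26)² = (4 + 26)² = 30² = 900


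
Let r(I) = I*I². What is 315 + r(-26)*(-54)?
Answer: 949419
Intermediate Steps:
r(I) = I³
315 + r(-26)*(-54) = 315 + (-26)³*(-54) = 315 - 17576*(-54) = 315 + 949104 = 949419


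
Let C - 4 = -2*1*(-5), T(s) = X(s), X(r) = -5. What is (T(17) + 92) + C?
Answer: 101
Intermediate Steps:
T(s) = -5
C = 14 (C = 4 - 2*1*(-5) = 4 - 2*(-5) = 4 + 10 = 14)
(T(17) + 92) + C = (-5 + 92) + 14 = 87 + 14 = 101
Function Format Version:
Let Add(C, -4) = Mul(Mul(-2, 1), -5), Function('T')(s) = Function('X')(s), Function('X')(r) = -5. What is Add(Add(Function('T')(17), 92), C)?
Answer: 101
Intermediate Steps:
Function('T')(s) = -5
C = 14 (C = Add(4, Mul(Mul(-2, 1), -5)) = Add(4, Mul(-2, -5)) = Add(4, 10) = 14)
Add(Add(Function('T')(17), 92), C) = Add(Add(-5, 92), 14) = Add(87, 14) = 101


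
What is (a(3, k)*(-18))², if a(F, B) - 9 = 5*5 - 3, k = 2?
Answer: 311364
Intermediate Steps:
a(F, B) = 31 (a(F, B) = 9 + (5*5 - 3) = 9 + (25 - 3) = 9 + 22 = 31)
(a(3, k)*(-18))² = (31*(-18))² = (-558)² = 311364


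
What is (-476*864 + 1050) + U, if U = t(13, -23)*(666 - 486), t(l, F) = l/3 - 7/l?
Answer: -5323902/13 ≈ -4.0953e+5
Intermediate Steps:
t(l, F) = -7/l + l/3 (t(l, F) = l*(1/3) - 7/l = l/3 - 7/l = -7/l + l/3)
U = 8880/13 (U = (-7/13 + (1/3)*13)*(666 - 486) = (-7*1/13 + 13/3)*180 = (-7/13 + 13/3)*180 = (148/39)*180 = 8880/13 ≈ 683.08)
(-476*864 + 1050) + U = (-476*864 + 1050) + 8880/13 = (-411264 + 1050) + 8880/13 = -410214 + 8880/13 = -5323902/13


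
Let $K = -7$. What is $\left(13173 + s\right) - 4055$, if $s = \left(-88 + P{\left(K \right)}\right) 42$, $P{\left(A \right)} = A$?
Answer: $5128$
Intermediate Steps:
$s = -3990$ ($s = \left(-88 - 7\right) 42 = \left(-95\right) 42 = -3990$)
$\left(13173 + s\right) - 4055 = \left(13173 - 3990\right) - 4055 = 9183 - 4055 = 5128$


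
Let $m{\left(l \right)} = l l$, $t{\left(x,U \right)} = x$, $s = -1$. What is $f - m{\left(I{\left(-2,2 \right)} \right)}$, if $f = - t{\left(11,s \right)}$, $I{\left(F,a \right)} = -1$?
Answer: $-12$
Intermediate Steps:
$m{\left(l \right)} = l^{2}$
$f = -11$ ($f = \left(-1\right) 11 = -11$)
$f - m{\left(I{\left(-2,2 \right)} \right)} = -11 - \left(-1\right)^{2} = -11 - 1 = -12$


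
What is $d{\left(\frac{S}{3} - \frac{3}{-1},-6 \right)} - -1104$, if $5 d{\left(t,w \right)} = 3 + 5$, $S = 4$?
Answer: $\frac{5528}{5} \approx 1105.6$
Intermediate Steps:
$d{\left(t,w \right)} = \frac{8}{5}$ ($d{\left(t,w \right)} = \frac{3 + 5}{5} = \frac{1}{5} \cdot 8 = \frac{8}{5}$)
$d{\left(\frac{S}{3} - \frac{3}{-1},-6 \right)} - -1104 = \frac{8}{5} - -1104 = \frac{8}{5} + 1104 = \frac{5528}{5}$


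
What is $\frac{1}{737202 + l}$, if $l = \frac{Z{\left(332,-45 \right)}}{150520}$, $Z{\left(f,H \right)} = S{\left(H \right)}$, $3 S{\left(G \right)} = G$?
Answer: $\frac{30104}{22192729005} \approx 1.3565 \cdot 10^{-6}$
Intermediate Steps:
$S{\left(G \right)} = \frac{G}{3}$
$Z{\left(f,H \right)} = \frac{H}{3}$
$l = - \frac{3}{30104}$ ($l = \frac{\frac{1}{3} \left(-45\right)}{150520} = \left(-15\right) \frac{1}{150520} = - \frac{3}{30104} \approx -9.9655 \cdot 10^{-5}$)
$\frac{1}{737202 + l} = \frac{1}{737202 - \frac{3}{30104}} = \frac{1}{\frac{22192729005}{30104}} = \frac{30104}{22192729005}$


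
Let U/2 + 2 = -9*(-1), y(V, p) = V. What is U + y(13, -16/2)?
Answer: 27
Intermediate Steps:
U = 14 (U = -4 + 2*(-9*(-1)) = -4 + 2*9 = -4 + 18 = 14)
U + y(13, -16/2) = 14 + 13 = 27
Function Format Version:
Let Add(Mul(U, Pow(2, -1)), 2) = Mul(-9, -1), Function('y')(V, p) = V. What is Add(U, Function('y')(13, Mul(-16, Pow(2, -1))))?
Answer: 27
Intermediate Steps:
U = 14 (U = Add(-4, Mul(2, Mul(-9, -1))) = Add(-4, Mul(2, 9)) = Add(-4, 18) = 14)
Add(U, Function('y')(13, Mul(-16, Pow(2, -1)))) = Add(14, 13) = 27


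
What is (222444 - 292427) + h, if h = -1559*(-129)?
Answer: 131128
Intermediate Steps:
h = 201111
(222444 - 292427) + h = (222444 - 292427) + 201111 = -69983 + 201111 = 131128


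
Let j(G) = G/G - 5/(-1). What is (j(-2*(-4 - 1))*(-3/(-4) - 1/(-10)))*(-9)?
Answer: -459/10 ≈ -45.900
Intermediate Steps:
j(G) = 6 (j(G) = 1 - 5*(-1) = 1 + 5 = 6)
(j(-2*(-4 - 1))*(-3/(-4) - 1/(-10)))*(-9) = (6*(-3/(-4) - 1/(-10)))*(-9) = (6*(-3*(-¼) - 1*(-⅒)))*(-9) = (6*(¾ + ⅒))*(-9) = (6*(17/20))*(-9) = (51/10)*(-9) = -459/10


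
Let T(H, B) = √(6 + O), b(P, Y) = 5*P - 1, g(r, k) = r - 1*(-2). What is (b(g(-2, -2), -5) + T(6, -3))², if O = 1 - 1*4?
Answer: (-1 + √3)² ≈ 0.53590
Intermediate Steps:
O = -3 (O = 1 - 4 = -3)
g(r, k) = 2 + r (g(r, k) = r + 2 = 2 + r)
b(P, Y) = -1 + 5*P
T(H, B) = √3 (T(H, B) = √(6 - 3) = √3)
(b(g(-2, -2), -5) + T(6, -3))² = ((-1 + 5*(2 - 2)) + √3)² = ((-1 + 5*0) + √3)² = ((-1 + 0) + √3)² = (-1 + √3)²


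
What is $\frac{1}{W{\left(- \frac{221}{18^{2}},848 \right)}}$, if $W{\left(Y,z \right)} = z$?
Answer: $\frac{1}{848} \approx 0.0011792$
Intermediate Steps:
$\frac{1}{W{\left(- \frac{221}{18^{2}},848 \right)}} = \frac{1}{848}$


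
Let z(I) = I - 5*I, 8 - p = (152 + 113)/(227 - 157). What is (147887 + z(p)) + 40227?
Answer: 1316680/7 ≈ 1.8810e+5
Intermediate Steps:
p = 59/14 (p = 8 - (152 + 113)/(227 - 157) = 8 - 265/70 = 8 - 1*53/14 = 8 - 53/14 = 59/14 ≈ 4.2143)
z(I) = -4*I
(147887 + z(p)) + 40227 = (147887 - 4*59/14) + 40227 = (147887 - 118/7) + 40227 = 1035091/7 + 40227 = 1316680/7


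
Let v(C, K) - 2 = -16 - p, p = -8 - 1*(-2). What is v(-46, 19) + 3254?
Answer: 3246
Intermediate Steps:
p = -6 (p = -8 + 2 = -6)
v(C, K) = -8 (v(C, K) = 2 + (-16 - 1*(-6)) = 2 + (-16 + 6) = 2 - 10 = -8)
v(-46, 19) + 3254 = -8 + 3254 = 3246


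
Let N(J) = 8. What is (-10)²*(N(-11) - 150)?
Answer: -14200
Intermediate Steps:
(-10)²*(N(-11) - 150) = (-10)²*(8 - 150) = 100*(-142) = -14200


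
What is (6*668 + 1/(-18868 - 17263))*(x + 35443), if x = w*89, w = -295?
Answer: 1330542275836/36131 ≈ 3.6825e+7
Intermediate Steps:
x = -26255 (x = -295*89 = -26255)
(6*668 + 1/(-18868 - 17263))*(x + 35443) = (6*668 + 1/(-18868 - 17263))*(-26255 + 35443) = (4008 + 1/(-36131))*9188 = (4008 - 1/36131)*9188 = (144813047/36131)*9188 = 1330542275836/36131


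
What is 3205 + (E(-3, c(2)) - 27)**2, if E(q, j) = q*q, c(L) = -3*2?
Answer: 3529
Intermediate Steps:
c(L) = -6
E(q, j) = q**2
3205 + (E(-3, c(2)) - 27)**2 = 3205 + ((-3)**2 - 27)**2 = 3205 + (9 - 27)**2 = 3205 + (-18)**2 = 3205 + 324 = 3529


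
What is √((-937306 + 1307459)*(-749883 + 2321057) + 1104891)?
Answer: √581575874513 ≈ 7.6261e+5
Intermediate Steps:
√((-937306 + 1307459)*(-749883 + 2321057) + 1104891) = √(370153*1571174 + 1104891) = √(581574769622 + 1104891) = √581575874513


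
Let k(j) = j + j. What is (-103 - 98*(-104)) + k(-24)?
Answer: 10041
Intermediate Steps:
k(j) = 2*j
(-103 - 98*(-104)) + k(-24) = (-103 - 98*(-104)) + 2*(-24) = (-103 + 10192) - 48 = 10089 - 48 = 10041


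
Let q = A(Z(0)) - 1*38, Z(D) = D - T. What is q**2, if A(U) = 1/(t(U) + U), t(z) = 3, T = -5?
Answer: 91809/64 ≈ 1434.5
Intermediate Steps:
Z(D) = 5 + D (Z(D) = D - 1*(-5) = D + 5 = 5 + D)
A(U) = 1/(3 + U)
q = -303/8 (q = 1/(3 + (5 + 0)) - 1*38 = 1/(3 + 5) - 38 = 1/8 - 38 = -303/8 ≈ -37.875)
q**2 = (-303/8)**2 = 91809/64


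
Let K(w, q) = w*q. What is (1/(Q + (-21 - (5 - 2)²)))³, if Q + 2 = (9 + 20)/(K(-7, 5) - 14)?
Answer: -117649/4073003173 ≈ -2.8885e-5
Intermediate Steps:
K(w, q) = q*w
Q = -127/49 (Q = -2 + (9 + 20)/(5*(-7) - 14) = -2 + 29/(-35 - 14) = -2 + 29/(-49) = -2 + 29*(-1/49) = -2 - 29/49 = -127/49 ≈ -2.5918)
(1/(Q + (-21 - (5 - 2)²)))³ = (1/(-127/49 + (-21 - (5 - 2)²)))³ = (1/(-127/49 + (-21 - 1*3²)))³ = (1/(-127/49 + (-21 - 1*9)))³ = (1/(-127/49 + (-21 - 9)))³ = (1/(-127/49 - 30))³ = (1/(-1597/49))³ = (-49/1597)³ = -117649/4073003173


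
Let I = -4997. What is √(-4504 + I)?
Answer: I*√9501 ≈ 97.473*I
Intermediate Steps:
√(-4504 + I) = √(-4504 - 4997) = √(-9501) = I*√9501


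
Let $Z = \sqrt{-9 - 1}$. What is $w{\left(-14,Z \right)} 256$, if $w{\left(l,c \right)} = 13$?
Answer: $3328$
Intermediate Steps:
$Z = i \sqrt{10}$ ($Z = \sqrt{-10} = i \sqrt{10} \approx 3.1623 i$)
$w{\left(-14,Z \right)} 256 = 13 \cdot 256 = 3328$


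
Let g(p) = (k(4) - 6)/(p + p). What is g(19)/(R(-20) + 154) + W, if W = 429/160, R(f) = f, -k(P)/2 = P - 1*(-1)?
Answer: 545477/203680 ≈ 2.6781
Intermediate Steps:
k(P) = -2 - 2*P (k(P) = -2*(P - 1*(-1)) = -2*(P + 1) = -2*(1 + P) = -2 - 2*P)
g(p) = -8/p (g(p) = ((-2 - 2*4) - 6)/(p + p) = ((-2 - 8) - 6)/((2*p)) = (-10 - 6)*(1/(2*p)) = -8/p)
W = 429/160 (W = 429*(1/160) = 429/160 ≈ 2.6813)
g(19)/(R(-20) + 154) + W = (-8/19)/(-20 + 154) + 429/160 = -8*1/19/134 + 429/160 = -8/19*1/134 + 429/160 = -4/1273 + 429/160 = 545477/203680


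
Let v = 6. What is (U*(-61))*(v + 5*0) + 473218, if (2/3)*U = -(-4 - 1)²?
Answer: 486943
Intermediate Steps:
U = -75/2 (U = 3*(-(-4 - 1)²)/2 = 3*(-1*(-5)²)/2 = 3*(-1*25)/2 = (3/2)*(-25) = -75/2 ≈ -37.500)
(U*(-61))*(v + 5*0) + 473218 = (-75/2*(-61))*(6 + 5*0) + 473218 = 4575*(6 + 0)/2 + 473218 = (4575/2)*6 + 473218 = 13725 + 473218 = 486943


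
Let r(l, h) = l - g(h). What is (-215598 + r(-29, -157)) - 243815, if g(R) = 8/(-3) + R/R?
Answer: -1378321/3 ≈ -4.5944e+5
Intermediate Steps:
g(R) = -5/3 (g(R) = 8*(-⅓) + 1 = -8/3 + 1 = -5/3)
r(l, h) = 5/3 + l (r(l, h) = l - 1*(-5/3) = l + 5/3 = 5/3 + l)
(-215598 + r(-29, -157)) - 243815 = (-215598 + (5/3 - 29)) - 243815 = (-215598 - 82/3) - 243815 = -646876/3 - 243815 = -1378321/3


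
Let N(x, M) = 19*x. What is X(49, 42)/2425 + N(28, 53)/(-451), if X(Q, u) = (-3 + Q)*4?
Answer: -1207116/1093675 ≈ -1.1037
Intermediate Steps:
X(Q, u) = -12 + 4*Q
X(49, 42)/2425 + N(28, 53)/(-451) = (-12 + 4*49)/2425 + (19*28)/(-451) = (-12 + 196)*(1/2425) + 532*(-1/451) = 184*(1/2425) - 532/451 = 184/2425 - 532/451 = -1207116/1093675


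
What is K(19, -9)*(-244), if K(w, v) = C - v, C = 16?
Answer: -6100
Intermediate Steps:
K(w, v) = 16 - v
K(19, -9)*(-244) = (16 - 1*(-9))*(-244) = (16 + 9)*(-244) = 25*(-244) = -6100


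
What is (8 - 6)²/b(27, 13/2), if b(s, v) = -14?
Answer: -2/7 ≈ -0.28571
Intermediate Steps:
(8 - 6)²/b(27, 13/2) = (8 - 6)²/(-14) = 2²*(-1/14) = 4*(-1/14) = -2/7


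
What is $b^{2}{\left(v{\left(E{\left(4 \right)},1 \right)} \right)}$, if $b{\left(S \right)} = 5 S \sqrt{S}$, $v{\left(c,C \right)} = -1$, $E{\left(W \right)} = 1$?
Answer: $-25$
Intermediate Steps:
$b{\left(S \right)} = 5 S^{\frac{3}{2}}$
$b^{2}{\left(v{\left(E{\left(4 \right)},1 \right)} \right)} = \left(5 \left(-1\right)^{\frac{3}{2}}\right)^{2} = \left(5 \left(- i\right)\right)^{2} = \left(- 5 i\right)^{2} = -25$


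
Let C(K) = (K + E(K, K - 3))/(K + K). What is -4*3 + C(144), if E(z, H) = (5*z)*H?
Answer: 341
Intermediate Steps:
E(z, H) = 5*H*z
C(K) = (K + 5*K*(-3 + K))/(2*K) (C(K) = (K + 5*(K - 3)*K)/(K + K) = (K + 5*(-3 + K)*K)/((2*K)) = (K + 5*K*(-3 + K))*(1/(2*K)) = (K + 5*K*(-3 + K))/(2*K))
-4*3 + C(144) = -4*3 + (-7 + (5/2)*144) = -1*12 + (-7 + 360) = -12 + 353 = 341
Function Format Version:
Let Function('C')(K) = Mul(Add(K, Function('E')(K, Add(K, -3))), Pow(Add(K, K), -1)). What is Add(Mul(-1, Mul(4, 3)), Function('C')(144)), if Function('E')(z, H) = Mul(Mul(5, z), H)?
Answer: 341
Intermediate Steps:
Function('E')(z, H) = Mul(5, H, z)
Function('C')(K) = Mul(Rational(1, 2), Pow(K, -1), Add(K, Mul(5, K, Add(-3, K)))) (Function('C')(K) = Mul(Add(K, Mul(5, Add(K, -3), K)), Pow(Add(K, K), -1)) = Mul(Add(K, Mul(5, Add(-3, K), K)), Pow(Mul(2, K), -1)) = Mul(Add(K, Mul(5, K, Add(-3, K))), Mul(Rational(1, 2), Pow(K, -1))) = Mul(Rational(1, 2), Pow(K, -1), Add(K, Mul(5, K, Add(-3, K)))))
Add(Mul(-1, Mul(4, 3)), Function('C')(144)) = Add(Mul(-1, Mul(4, 3)), Add(-7, Mul(Rational(5, 2), 144))) = Add(Mul(-1, 12), Add(-7, 360)) = Add(-12, 353) = 341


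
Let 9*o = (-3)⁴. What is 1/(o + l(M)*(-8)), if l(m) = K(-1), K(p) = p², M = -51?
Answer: 1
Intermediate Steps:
l(m) = 1 (l(m) = (-1)² = 1)
o = 9 (o = (⅑)*(-3)⁴ = (⅑)*81 = 9)
1/(o + l(M)*(-8)) = 1/(9 + 1*(-8)) = 1/(9 - 8) = 1/1 = 1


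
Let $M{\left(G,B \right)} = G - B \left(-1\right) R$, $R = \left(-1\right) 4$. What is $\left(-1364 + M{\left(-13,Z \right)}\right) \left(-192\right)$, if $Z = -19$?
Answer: $249792$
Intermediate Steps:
$R = -4$
$M{\left(G,B \right)} = G - 4 B$ ($M{\left(G,B \right)} = G - B \left(-1\right) \left(-4\right) = G - - B \left(-4\right) = G - 4 B$)
$\left(-1364 + M{\left(-13,Z \right)}\right) \left(-192\right) = \left(-1364 - -63\right) \left(-192\right) = \left(-1364 + \left(-13 + 76\right)\right) \left(-192\right) = \left(-1364 + 63\right) \left(-192\right) = \left(-1301\right) \left(-192\right) = 249792$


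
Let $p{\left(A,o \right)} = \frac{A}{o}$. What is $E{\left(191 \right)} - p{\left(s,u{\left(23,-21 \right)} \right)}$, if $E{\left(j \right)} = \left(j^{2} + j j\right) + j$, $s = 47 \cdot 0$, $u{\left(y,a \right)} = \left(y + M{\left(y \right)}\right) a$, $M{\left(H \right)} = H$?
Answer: $73153$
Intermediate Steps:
$u{\left(y,a \right)} = 2 a y$ ($u{\left(y,a \right)} = \left(y + y\right) a = 2 y a = 2 a y$)
$s = 0$
$E{\left(j \right)} = j + 2 j^{2}$ ($E{\left(j \right)} = \left(j^{2} + j^{2}\right) + j = 2 j^{2} + j = j + 2 j^{2}$)
$E{\left(191 \right)} - p{\left(s,u{\left(23,-21 \right)} \right)} = 191 \left(1 + 2 \cdot 191\right) - \frac{0}{2 \left(-21\right) 23} = 191 \left(1 + 382\right) - \frac{0}{-966} = 191 \cdot 383 - 0 \left(- \frac{1}{966}\right) = 73153 - 0 = 73153 + 0 = 73153$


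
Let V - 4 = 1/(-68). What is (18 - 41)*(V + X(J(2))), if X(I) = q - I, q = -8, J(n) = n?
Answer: 9407/68 ≈ 138.34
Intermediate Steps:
X(I) = -8 - I
V = 271/68 (V = 4 + 1/(-68) = 4 - 1/68 = 271/68 ≈ 3.9853)
(18 - 41)*(V + X(J(2))) = (18 - 41)*(271/68 + (-8 - 1*2)) = -23*(271/68 + (-8 - 2)) = -23*(271/68 - 10) = -23*(-409/68) = 9407/68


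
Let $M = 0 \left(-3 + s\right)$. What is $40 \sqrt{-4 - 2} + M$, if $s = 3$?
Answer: $40 i \sqrt{6} \approx 97.98 i$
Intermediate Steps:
$M = 0$ ($M = 0 \left(-3 + 3\right) = 0 \cdot 0 = 0$)
$40 \sqrt{-4 - 2} + M = 40 \sqrt{-4 - 2} + 0 = 40 \sqrt{-6} + 0 = 40 i \sqrt{6} + 0 = 40 i \sqrt{6}$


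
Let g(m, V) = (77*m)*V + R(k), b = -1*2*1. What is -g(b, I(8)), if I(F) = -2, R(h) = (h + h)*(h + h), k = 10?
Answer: -708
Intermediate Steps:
R(h) = 4*h² (R(h) = (2*h)*(2*h) = 4*h²)
b = -2 (b = -2*1 = -2)
g(m, V) = 400 + 77*V*m (g(m, V) = (77*m)*V + 4*10² = 77*V*m + 4*100 = 77*V*m + 400 = 400 + 77*V*m)
-g(b, I(8)) = -(400 + 77*(-2)*(-2)) = -(400 + 308) = -1*708 = -708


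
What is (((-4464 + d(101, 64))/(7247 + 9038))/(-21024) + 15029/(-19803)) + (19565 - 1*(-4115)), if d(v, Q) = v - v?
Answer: 159272701138229/6726258690 ≈ 23679.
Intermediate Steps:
d(v, Q) = 0
(((-4464 + d(101, 64))/(7247 + 9038))/(-21024) + 15029/(-19803)) + (19565 - 1*(-4115)) = (((-4464 + 0)/(7247 + 9038))/(-21024) + 15029/(-19803)) + (19565 - 1*(-4115)) = (-4464/16285*(-1/21024) + 15029*(-1/19803)) + (19565 + 4115) = (-4464*1/16285*(-1/21024) - 2147/2829) + 23680 = (-4464/16285*(-1/21024) - 2147/2829) + 23680 = (31/2377610 - 2147/2829) + 23680 = -5104640971/6726258690 + 23680 = 159272701138229/6726258690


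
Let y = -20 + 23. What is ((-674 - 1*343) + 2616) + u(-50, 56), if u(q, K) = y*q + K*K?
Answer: 4585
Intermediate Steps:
y = 3
u(q, K) = K**2 + 3*q (u(q, K) = 3*q + K*K = 3*q + K**2 = K**2 + 3*q)
((-674 - 1*343) + 2616) + u(-50, 56) = ((-674 - 1*343) + 2616) + (56**2 + 3*(-50)) = ((-674 - 343) + 2616) + (3136 - 150) = (-1017 + 2616) + 2986 = 1599 + 2986 = 4585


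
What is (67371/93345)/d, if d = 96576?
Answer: 22457/3004962240 ≈ 7.4733e-6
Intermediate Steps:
(67371/93345)/d = (67371/93345)/96576 = (67371*(1/93345))*(1/96576) = (22457/31115)*(1/96576) = 22457/3004962240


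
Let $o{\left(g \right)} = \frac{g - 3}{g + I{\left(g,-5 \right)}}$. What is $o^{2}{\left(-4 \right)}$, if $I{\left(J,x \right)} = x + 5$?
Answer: $\frac{49}{16} \approx 3.0625$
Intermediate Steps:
$I{\left(J,x \right)} = 5 + x$
$o{\left(g \right)} = \frac{-3 + g}{g}$ ($o{\left(g \right)} = \frac{g - 3}{g + \left(5 - 5\right)} = \frac{-3 + g}{g + 0} = \frac{-3 + g}{g}$)
$o^{2}{\left(-4 \right)} = \left(\frac{-3 - 4}{-4}\right)^{2} = \left(\left(- \frac{1}{4}\right) \left(-7\right)\right)^{2} = \left(\frac{7}{4}\right)^{2} = \frac{49}{16}$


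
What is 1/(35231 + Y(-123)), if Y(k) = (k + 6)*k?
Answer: 1/49622 ≈ 2.0152e-5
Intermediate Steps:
Y(k) = k*(6 + k) (Y(k) = (6 + k)*k = k*(6 + k))
1/(35231 + Y(-123)) = 1/(35231 - 123*(6 - 123)) = 1/(35231 - 123*(-117)) = 1/(35231 + 14391) = 1/49622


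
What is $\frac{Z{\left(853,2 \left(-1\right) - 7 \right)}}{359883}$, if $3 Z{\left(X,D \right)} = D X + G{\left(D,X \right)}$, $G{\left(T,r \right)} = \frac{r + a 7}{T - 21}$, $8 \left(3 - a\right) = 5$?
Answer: $- \frac{205493}{28790640} \approx -0.0071375$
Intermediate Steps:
$a = \frac{19}{8}$ ($a = 3 - \frac{5}{8} = \frac{19}{8} \approx 2.375$)
$G{\left(T,r \right)} = \frac{\frac{133}{8} + r}{-21 + T}$ ($G{\left(T,r \right)} = \frac{r + \frac{19}{8} \cdot 7}{T - 21} = \frac{r + \frac{133}{8}}{-21 + T} = \frac{\frac{133}{8} + r}{-21 + T}$)
$Z{\left(X,D \right)} = \frac{D X}{3} + \frac{\frac{133}{8} + X}{3 \left(-21 + D\right)}$ ($Z{\left(X,D \right)} = \frac{D X + \frac{\frac{133}{8} + X}{-21 + D}}{3} = \frac{D X}{3} + \frac{\frac{133}{8} + X}{3 \left(-21 + D\right)}$)
$\frac{Z{\left(853,2 \left(-1\right) - 7 \right)}}{359883} = \frac{\frac{1}{24} \frac{1}{-21 + \left(2 \left(-1\right) - 7\right)} \left(133 + 8 \cdot 853 + 8 \left(2 \left(-1\right) - 7\right) 853 \left(-21 + \left(2 \left(-1\right) - 7\right)\right)\right)}{359883} = \frac{133 + 6824 + 8 \left(-2 - 7\right) 853 \left(-21 - 9\right)}{24 \left(-21 - 9\right)} \frac{1}{359883} = \frac{133 + 6824 + 8 \left(-9\right) 853 \left(-21 - 9\right)}{24 \left(-21 - 9\right)} \frac{1}{359883} = \frac{133 + 6824 + 8 \left(-9\right) 853 \left(-30\right)}{24 \left(-30\right)} \frac{1}{359883} = \frac{1}{24} \left(- \frac{1}{30}\right) \left(133 + 6824 + 1842480\right) \frac{1}{359883} = \frac{1}{24} \left(- \frac{1}{30}\right) 1849437 \cdot \frac{1}{359883} = \left(- \frac{205493}{80}\right) \frac{1}{359883} = - \frac{205493}{28790640}$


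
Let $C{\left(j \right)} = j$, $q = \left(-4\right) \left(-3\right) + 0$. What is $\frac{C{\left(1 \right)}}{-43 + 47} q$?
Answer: $3$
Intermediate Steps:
$q = 12$ ($q = 12 + 0 = 12$)
$\frac{C{\left(1 \right)}}{-43 + 47} q = 1 \frac{1}{-43 + 47} \cdot 12 = 1 \cdot \frac{1}{4} \cdot 12 = \frac{1}{4} \cdot 12 = 3$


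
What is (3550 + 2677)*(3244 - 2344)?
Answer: 5604300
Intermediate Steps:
(3550 + 2677)*(3244 - 2344) = 6227*900 = 5604300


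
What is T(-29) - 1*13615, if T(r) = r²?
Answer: -12774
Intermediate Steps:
T(-29) - 1*13615 = (-29)² - 1*13615 = 841 - 13615 = -12774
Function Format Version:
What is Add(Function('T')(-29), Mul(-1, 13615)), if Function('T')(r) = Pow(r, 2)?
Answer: -12774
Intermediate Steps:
Add(Function('T')(-29), Mul(-1, 13615)) = Add(Pow(-29, 2), Mul(-1, 13615)) = Add(841, -13615) = -12774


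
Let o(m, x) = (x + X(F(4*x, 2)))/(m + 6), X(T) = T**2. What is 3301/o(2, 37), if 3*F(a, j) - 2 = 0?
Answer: 237672/337 ≈ 705.26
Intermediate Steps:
F(a, j) = 2/3 (F(a, j) = 2/3 + (1/3)*0 = 2/3 + 0 = 2/3)
o(m, x) = (4/9 + x)/(6 + m) (o(m, x) = (x + (2/3)**2)/(m + 6) = (x + 4/9)/(6 + m) = (4/9 + x)/(6 + m))
3301/o(2, 37) = 3301/(((4/9 + 37)/(6 + 2))) = 3301/(((337/9)/8)) = 3301/(((1/8)*(337/9))) = 3301/(337/72) = 3301*(72/337) = 237672/337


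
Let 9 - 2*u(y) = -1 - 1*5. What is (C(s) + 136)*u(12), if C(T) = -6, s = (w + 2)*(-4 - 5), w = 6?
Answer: 975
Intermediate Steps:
s = -72 (s = (6 + 2)*(-4 - 5) = 8*(-9) = -72)
u(y) = 15/2 (u(y) = 9/2 - (-1 - 1*5)/2 = 9/2 - (-1 - 5)/2 = 9/2 - 1/2*(-6) = 9/2 + 3 = 15/2)
(C(s) + 136)*u(12) = (-6 + 136)*(15/2) = 130*(15/2) = 975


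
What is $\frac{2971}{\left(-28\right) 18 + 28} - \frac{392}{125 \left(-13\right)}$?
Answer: $- \frac{4641283}{773500} \approx -6.0004$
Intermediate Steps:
$\frac{2971}{\left(-28\right) 18 + 28} - \frac{392}{125 \left(-13\right)} = \frac{2971}{-504 + 28} - \frac{392}{-1625} = \frac{2971}{-476} - - \frac{392}{1625} = 2971 \left(- \frac{1}{476}\right) + \frac{392}{1625} = - \frac{2971}{476} + \frac{392}{1625} = - \frac{4641283}{773500}$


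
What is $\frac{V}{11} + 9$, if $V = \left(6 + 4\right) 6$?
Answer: $\frac{159}{11} \approx 14.455$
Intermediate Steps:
$V = 60$ ($V = 10 \cdot 6 = 60$)
$\frac{V}{11} + 9 = \frac{1}{11} \cdot 60 + 9 = \frac{60}{11} + 9 = \frac{159}{11}$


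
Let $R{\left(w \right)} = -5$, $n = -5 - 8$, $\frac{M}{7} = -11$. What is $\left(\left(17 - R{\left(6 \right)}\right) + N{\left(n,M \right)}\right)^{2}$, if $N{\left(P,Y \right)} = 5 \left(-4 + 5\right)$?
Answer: $729$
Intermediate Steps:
$M = -77$ ($M = 7 \left(-11\right) = -77$)
$n = -13$ ($n = -5 - 8 = -13$)
$N{\left(P,Y \right)} = 5$ ($N{\left(P,Y \right)} = 5 \cdot 1 = 5$)
$\left(\left(17 - R{\left(6 \right)}\right) + N{\left(n,M \right)}\right)^{2} = \left(\left(17 - -5\right) + 5\right)^{2} = \left(\left(17 + 5\right) + 5\right)^{2} = \left(22 + 5\right)^{2} = 27^{2} = 729$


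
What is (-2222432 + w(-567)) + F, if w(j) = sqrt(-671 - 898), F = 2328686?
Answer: 106254 + I*sqrt(1569) ≈ 1.0625e+5 + 39.611*I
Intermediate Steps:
w(j) = I*sqrt(1569) (w(j) = sqrt(-1569) = I*sqrt(1569))
(-2222432 + w(-567)) + F = (-2222432 + I*sqrt(1569)) + 2328686 = 106254 + I*sqrt(1569)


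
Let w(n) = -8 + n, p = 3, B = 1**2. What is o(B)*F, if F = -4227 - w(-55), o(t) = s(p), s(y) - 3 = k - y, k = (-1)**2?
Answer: -4164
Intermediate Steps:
k = 1
B = 1
s(y) = 4 - y (s(y) = 3 + (1 - y) = 4 - y)
o(t) = 1 (o(t) = 4 - 1*3 = 4 - 3 = 1)
F = -4164 (F = -4227 - (-8 - 55) = -4227 - 1*(-63) = -4227 + 63 = -4164)
o(B)*F = 1*(-4164) = -4164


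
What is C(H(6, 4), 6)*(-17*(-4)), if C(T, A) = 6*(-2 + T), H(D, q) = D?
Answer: 1632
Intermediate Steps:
C(T, A) = -12 + 6*T
C(H(6, 4), 6)*(-17*(-4)) = (-12 + 6*6)*(-17*(-4)) = (-12 + 36)*68 = 24*68 = 1632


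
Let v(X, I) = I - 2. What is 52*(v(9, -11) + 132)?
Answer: 6188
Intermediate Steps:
v(X, I) = -2 + I
52*(v(9, -11) + 132) = 52*((-2 - 11) + 132) = 52*(-13 + 132) = 52*119 = 6188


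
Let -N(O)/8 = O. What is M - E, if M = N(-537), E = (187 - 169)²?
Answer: 3972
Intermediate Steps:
N(O) = -8*O
E = 324 (E = 18² = 324)
M = 4296 (M = -8*(-537) = 4296)
M - E = 4296 - 1*324 = 4296 - 324 = 3972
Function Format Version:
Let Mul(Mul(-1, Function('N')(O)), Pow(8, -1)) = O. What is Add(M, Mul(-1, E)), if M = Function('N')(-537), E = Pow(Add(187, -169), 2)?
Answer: 3972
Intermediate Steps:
Function('N')(O) = Mul(-8, O)
E = 324 (E = Pow(18, 2) = 324)
M = 4296 (M = Mul(-8, -537) = 4296)
Add(M, Mul(-1, E)) = Add(4296, Mul(-1, 324)) = Add(4296, -324) = 3972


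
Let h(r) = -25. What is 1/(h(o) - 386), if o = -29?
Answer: -1/411 ≈ -0.0024331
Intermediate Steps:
1/(h(o) - 386) = 1/(-25 - 386) = 1/(-411) = -1/411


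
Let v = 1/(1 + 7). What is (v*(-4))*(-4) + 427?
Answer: 429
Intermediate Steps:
v = ⅛ (v = 1/8 = ⅛ ≈ 0.12500)
(v*(-4))*(-4) + 427 = ((⅛)*(-4))*(-4) + 427 = -½*(-4) + 427 = 2 + 427 = 429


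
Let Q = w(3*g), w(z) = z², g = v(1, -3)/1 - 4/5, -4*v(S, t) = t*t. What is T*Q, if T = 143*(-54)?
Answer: -129301029/200 ≈ -6.4651e+5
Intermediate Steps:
v(S, t) = -t²/4 (v(S, t) = -t*t/4 = -t²/4)
g = -61/20 (g = -¼*(-3)²/1 - 4/5 = -¼*9*1 - 4*⅕ = -9/4*1 - ⅘ = -9/4 - ⅘ = -61/20 ≈ -3.0500)
T = -7722
Q = 33489/400 (Q = (3*(-61/20))² = (-183/20)² = 33489/400 ≈ 83.723)
T*Q = -7722*33489/400 = -129301029/200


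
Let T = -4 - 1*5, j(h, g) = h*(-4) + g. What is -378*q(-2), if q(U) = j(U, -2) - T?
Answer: -5670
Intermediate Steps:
j(h, g) = g - 4*h (j(h, g) = -4*h + g = g - 4*h)
T = -9 (T = -4 - 5 = -9)
q(U) = 7 - 4*U (q(U) = (-2 - 4*U) - 1*(-9) = (-2 - 4*U) + 9 = 7 - 4*U)
-378*q(-2) = -378*(7 - 4*(-2)) = -378*(7 + 8) = -378*15 = -5670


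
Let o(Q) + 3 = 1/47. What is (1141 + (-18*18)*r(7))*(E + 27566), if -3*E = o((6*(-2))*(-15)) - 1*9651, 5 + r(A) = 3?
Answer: 7765231427/141 ≈ 5.5073e+7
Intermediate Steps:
r(A) = -2 (r(A) = -5 + 3 = -2)
o(Q) = -140/47 (o(Q) = -3 + 1/47 = -140/47)
E = 453737/141 (E = -(-140/47 - 1*9651)/3 = -(-140/47 - 9651)/3 = -1/3*(-453737/47) = 453737/141 ≈ 3218.0)
(1141 + (-18*18)*r(7))*(E + 27566) = (1141 - 18*18*(-2))*(453737/141 + 27566) = (1141 - 324*(-2))*(4340543/141) = (1141 + 648)*(4340543/141) = 1789*(4340543/141) = 7765231427/141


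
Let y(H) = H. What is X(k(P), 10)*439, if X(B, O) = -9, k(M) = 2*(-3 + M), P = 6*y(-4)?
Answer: -3951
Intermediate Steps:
P = -24 (P = 6*(-4) = -24)
k(M) = -6 + 2*M
X(k(P), 10)*439 = -9*439 = -3951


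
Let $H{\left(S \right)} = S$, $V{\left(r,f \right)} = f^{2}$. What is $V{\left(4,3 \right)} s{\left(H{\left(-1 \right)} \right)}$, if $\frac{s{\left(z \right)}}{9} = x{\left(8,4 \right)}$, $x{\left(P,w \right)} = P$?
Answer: $648$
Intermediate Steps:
$s{\left(z \right)} = 72$ ($s{\left(z \right)} = 9 \cdot 8 = 72$)
$V{\left(4,3 \right)} s{\left(H{\left(-1 \right)} \right)} = 3^{2} \cdot 72 = 9 \cdot 72 = 648$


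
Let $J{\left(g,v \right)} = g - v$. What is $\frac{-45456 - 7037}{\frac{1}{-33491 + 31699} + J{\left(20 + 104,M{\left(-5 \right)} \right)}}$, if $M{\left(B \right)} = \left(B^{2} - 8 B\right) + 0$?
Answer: $- \frac{94067456}{105727} \approx -889.72$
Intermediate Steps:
$M{\left(B \right)} = B^{2} - 8 B$
$\frac{-45456 - 7037}{\frac{1}{-33491 + 31699} + J{\left(20 + 104,M{\left(-5 \right)} \right)}} = \frac{-45456 - 7037}{\frac{1}{-33491 + 31699} + \left(\left(20 + 104\right) - - 5 \left(-8 - 5\right)\right)} = - \frac{52493}{\frac{1}{-1792} + \left(124 - \left(-5\right) \left(-13\right)\right)} = - \frac{52493}{- \frac{1}{1792} + \left(124 - 65\right)} = - \frac{52493}{- \frac{1}{1792} + 59} = - \frac{52493}{\frac{105727}{1792}} = \left(-52493\right) \frac{1792}{105727} = - \frac{94067456}{105727}$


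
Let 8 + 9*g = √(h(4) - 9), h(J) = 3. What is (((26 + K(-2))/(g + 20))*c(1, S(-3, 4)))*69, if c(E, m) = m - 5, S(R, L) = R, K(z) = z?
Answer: -10253952/14795 + 59616*I*√6/14795 ≈ -693.07 + 9.8701*I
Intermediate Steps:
c(E, m) = -5 + m
g = -8/9 + I*√6/9 (g = -8/9 + √(3 - 9)/9 = -8/9 + √(-6)/9 = -8/9 + (I*√6)/9 = -8/9 + I*√6/9 ≈ -0.88889 + 0.27217*I)
(((26 + K(-2))/(g + 20))*c(1, S(-3, 4)))*69 = (((26 - 2)/((-8/9 + I*√6/9) + 20))*(-5 - 3))*69 = ((24/(172/9 + I*√6/9))*(-8))*69 = -192/(172/9 + I*√6/9)*69 = -13248/(172/9 + I*√6/9)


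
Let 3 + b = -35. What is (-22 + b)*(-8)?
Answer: 480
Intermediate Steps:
b = -38 (b = -3 - 35 = -38)
(-22 + b)*(-8) = (-22 - 38)*(-8) = -60*(-8) = 480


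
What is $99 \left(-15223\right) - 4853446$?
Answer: $-6360523$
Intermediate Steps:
$99 \left(-15223\right) - 4853446 = -1507077 - 4853446 = -6360523$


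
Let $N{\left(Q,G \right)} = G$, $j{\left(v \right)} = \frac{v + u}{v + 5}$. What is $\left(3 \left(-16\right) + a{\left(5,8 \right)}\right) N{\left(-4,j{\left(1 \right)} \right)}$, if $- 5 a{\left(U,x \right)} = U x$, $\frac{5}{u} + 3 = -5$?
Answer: $- \frac{7}{2} \approx -3.5$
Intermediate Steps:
$u = - \frac{5}{8}$ ($u = \frac{5}{-3 - 5} = \frac{5}{-8} = 5 \left(- \frac{1}{8}\right) = - \frac{5}{8} \approx -0.625$)
$j{\left(v \right)} = \frac{- \frac{5}{8} + v}{5 + v}$ ($j{\left(v \right)} = \frac{v - \frac{5}{8}}{v + 5} = \frac{- \frac{5}{8} + v}{5 + v}$)
$a{\left(U,x \right)} = - \frac{U x}{5}$
$\left(3 \left(-16\right) + a{\left(5,8 \right)}\right) N{\left(-4,j{\left(1 \right)} \right)} = \left(3 \left(-16\right) - 1 \cdot 8\right) \frac{- \frac{5}{8} + 1}{5 + 1} = \left(-48 - 8\right) \frac{1}{6} \cdot \frac{3}{8} = - 56 \cdot \frac{1}{6} \cdot \frac{3}{8} = \left(-56\right) \frac{1}{16} = - \frac{7}{2}$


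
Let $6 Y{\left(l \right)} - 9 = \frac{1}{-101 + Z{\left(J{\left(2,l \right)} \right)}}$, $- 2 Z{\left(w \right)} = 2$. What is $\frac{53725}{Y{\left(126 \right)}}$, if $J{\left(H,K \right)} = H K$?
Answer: $\frac{4697100}{131} \approx 35856.0$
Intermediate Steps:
$Z{\left(w \right)} = -1$ ($Z{\left(w \right)} = \left(- \frac{1}{2}\right) 2 = -1$)
$Y{\left(l \right)} = \frac{917}{612}$ ($Y{\left(l \right)} = \frac{3}{2} + \frac{1}{6 \left(-101 - 1\right)} = \frac{3}{2} + \frac{1}{6 \left(-102\right)} = \frac{3}{2} + \frac{1}{6} \left(- \frac{1}{102}\right) = \frac{3}{2} - \frac{1}{612} = \frac{917}{612}$)
$\frac{53725}{Y{\left(126 \right)}} = \frac{53725}{\frac{917}{612}} = 53725 \cdot \frac{612}{917} = \frac{4697100}{131}$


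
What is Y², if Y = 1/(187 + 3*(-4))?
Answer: 1/30625 ≈ 3.2653e-5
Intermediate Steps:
Y = 1/175 (Y = 1/(187 - 12) = 1/175 ≈ 0.0057143)
Y² = (1/175)² = 1/30625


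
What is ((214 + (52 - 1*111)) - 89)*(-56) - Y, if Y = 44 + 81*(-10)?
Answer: -2930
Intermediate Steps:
Y = -766 (Y = 44 - 810 = -766)
((214 + (52 - 1*111)) - 89)*(-56) - Y = ((214 + (52 - 1*111)) - 89)*(-56) - 1*(-766) = ((214 + (52 - 111)) - 89)*(-56) + 766 = ((214 - 59) - 89)*(-56) + 766 = (155 - 89)*(-56) + 766 = 66*(-56) + 766 = -3696 + 766 = -2930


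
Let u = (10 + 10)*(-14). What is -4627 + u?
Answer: -4907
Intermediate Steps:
u = -280 (u = 20*(-14) = -280)
-4627 + u = -4627 - 280 = -4907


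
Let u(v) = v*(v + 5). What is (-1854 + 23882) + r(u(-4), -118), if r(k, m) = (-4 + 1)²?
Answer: 22037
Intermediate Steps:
u(v) = v*(5 + v)
r(k, m) = 9 (r(k, m) = (-3)² = 9)
(-1854 + 23882) + r(u(-4), -118) = (-1854 + 23882) + 9 = 22028 + 9 = 22037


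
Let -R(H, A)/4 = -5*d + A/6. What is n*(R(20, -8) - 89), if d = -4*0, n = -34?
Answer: 8534/3 ≈ 2844.7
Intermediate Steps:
d = 0
R(H, A) = -2*A/3 (R(H, A) = -4*(-5*0 + A/6) = -4*(0 + A*(⅙)) = -4*(0 + A/6) = -2*A/3)
n*(R(20, -8) - 89) = -34*(-⅔*(-8) - 89) = -34*(16/3 - 89) = -34*(-251/3) = 8534/3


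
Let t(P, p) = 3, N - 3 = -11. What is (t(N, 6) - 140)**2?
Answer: 18769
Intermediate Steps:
N = -8 (N = 3 - 11 = -8)
(t(N, 6) - 140)**2 = (3 - 140)**2 = (-137)**2 = 18769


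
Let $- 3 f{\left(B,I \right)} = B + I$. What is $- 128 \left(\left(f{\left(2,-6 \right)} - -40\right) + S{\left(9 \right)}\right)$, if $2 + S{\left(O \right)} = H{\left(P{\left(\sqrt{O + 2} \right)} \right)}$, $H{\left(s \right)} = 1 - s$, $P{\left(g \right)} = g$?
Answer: $- \frac{15488}{3} + 128 \sqrt{11} \approx -4738.1$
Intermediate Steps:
$S{\left(O \right)} = -1 - \sqrt{2 + O}$ ($S{\left(O \right)} = -2 - \left(-1 + \sqrt{O + 2}\right) = -2 - \left(-1 + \sqrt{2 + O}\right) = -1 - \sqrt{2 + O}$)
$f{\left(B,I \right)} = - \frac{B}{3} - \frac{I}{3}$ ($f{\left(B,I \right)} = - \frac{B + I}{3} = - \frac{B}{3} - \frac{I}{3}$)
$- 128 \left(\left(f{\left(2,-6 \right)} - -40\right) + S{\left(9 \right)}\right) = - 128 \left(\left(\left(\left(- \frac{1}{3}\right) 2 - -2\right) - -40\right) - \left(1 + \sqrt{2 + 9}\right)\right) = - 128 \left(\left(\left(- \frac{2}{3} + 2\right) + 40\right) - \left(1 + \sqrt{11}\right)\right) = - 128 \left(\left(\frac{4}{3} + 40\right) - \left(1 + \sqrt{11}\right)\right) = - 128 \left(\frac{124}{3} - \left(1 + \sqrt{11}\right)\right) = - 128 \left(\frac{121}{3} - \sqrt{11}\right) = - \frac{15488}{3} + 128 \sqrt{11}$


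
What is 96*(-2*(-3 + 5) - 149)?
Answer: -14688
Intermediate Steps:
96*(-2*(-3 + 5) - 149) = 96*(-2*2 - 149) = 96*(-4 - 149) = 96*(-153) = -14688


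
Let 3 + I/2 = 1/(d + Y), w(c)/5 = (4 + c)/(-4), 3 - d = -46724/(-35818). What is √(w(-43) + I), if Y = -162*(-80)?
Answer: √9214334653348362635/464262010 ≈ 6.5384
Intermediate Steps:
d = 30365/17909 (d = 3 - (-46724)/(-35818) = 3 - (-46724)*(-1)/35818 = 3 - 1*23362/17909 = 3 - 23362/17909 = 30365/17909 ≈ 1.6955)
w(c) = -5 - 5*c/4 (w(c) = 5*((4 + c)/(-4)) = 5*(-(4 + c)/4) = 5*(-1 - c/4) = -5 - 5*c/4)
Y = 12960
I = -1392750212/232131005 (I = -6 + 2/(30365/17909 + 12960) = -6 + 2/(232131005/17909) = -6 + 2*(17909/232131005) = -6 + 35818/232131005 = -1392750212/232131005 ≈ -5.9998)
√(w(-43) + I) = √((-5 - 5/4*(-43)) - 1392750212/232131005) = √((-5 + 215/4) - 1392750212/232131005) = √(195/4 - 1392750212/232131005) = √(39694545127/928524020) = √9214334653348362635/464262010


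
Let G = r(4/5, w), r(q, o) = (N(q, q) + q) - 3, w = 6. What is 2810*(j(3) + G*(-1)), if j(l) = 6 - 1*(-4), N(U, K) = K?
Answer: 32034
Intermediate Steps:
j(l) = 10 (j(l) = 6 + 4 = 10)
r(q, o) = -3 + 2*q (r(q, o) = (q + q) - 3 = 2*q - 3 = -3 + 2*q)
G = -7/5 (G = -3 + 2*(4/5) = -3 + 2*(4*(⅕)) = -3 + 2*(⅘) = -3 + 8/5 = -7/5 ≈ -1.4000)
2810*(j(3) + G*(-1)) = 2810*(10 - 7/5*(-1)) = 2810*(10 + 7/5) = 2810*(57/5) = 32034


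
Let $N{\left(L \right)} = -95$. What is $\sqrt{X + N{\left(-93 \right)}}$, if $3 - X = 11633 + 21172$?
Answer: $i \sqrt{32897} \approx 181.38 i$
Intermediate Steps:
$X = -32802$ ($X = 3 - \left(11633 + 21172\right) = 3 - 32805 = -32802$)
$\sqrt{X + N{\left(-93 \right)}} = \sqrt{-32802 - 95} = \sqrt{-32897} = i \sqrt{32897}$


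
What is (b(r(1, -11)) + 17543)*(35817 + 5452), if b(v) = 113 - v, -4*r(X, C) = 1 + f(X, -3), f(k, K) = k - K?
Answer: 2914788201/4 ≈ 7.2870e+8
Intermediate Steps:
r(X, C) = -1 - X/4 (r(X, C) = -(1 + (X - 1*(-3)))/4 = -(1 + (X + 3))/4 = -(1 + (3 + X))/4 = -(4 + X)/4 = -1 - X/4)
(b(r(1, -11)) + 17543)*(35817 + 5452) = ((113 - (-1 - ¼*1)) + 17543)*(35817 + 5452) = ((113 - (-1 - ¼)) + 17543)*41269 = ((113 - 1*(-5/4)) + 17543)*41269 = ((113 + 5/4) + 17543)*41269 = (457/4 + 17543)*41269 = (70629/4)*41269 = 2914788201/4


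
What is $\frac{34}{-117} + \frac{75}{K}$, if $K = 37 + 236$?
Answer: $- \frac{1}{63} \approx -0.015873$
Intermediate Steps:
$K = 273$
$\frac{34}{-117} + \frac{75}{K} = \frac{34}{-117} + \frac{75}{273} = 34 \left(- \frac{1}{117}\right) + 75 \cdot \frac{1}{273} = - \frac{34}{117} + \frac{25}{91} = - \frac{1}{63}$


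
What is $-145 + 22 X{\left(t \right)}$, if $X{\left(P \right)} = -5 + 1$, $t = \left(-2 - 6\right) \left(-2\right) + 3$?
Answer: $-233$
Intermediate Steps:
$t = 19$ ($t = \left(-2 - 6\right) \left(-2\right) + 3 = \left(-8\right) \left(-2\right) + 3 = 16 + 3 = 19$)
$X{\left(P \right)} = -4$
$-145 + 22 X{\left(t \right)} = -145 + 22 \left(-4\right) = -145 - 88 = -233$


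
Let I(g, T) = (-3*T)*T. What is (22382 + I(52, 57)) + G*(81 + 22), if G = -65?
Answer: 5940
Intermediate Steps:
I(g, T) = -3*T²
(22382 + I(52, 57)) + G*(81 + 22) = (22382 - 3*57²) - 65*(81 + 22) = (22382 - 3*3249) - 65*103 = (22382 - 9747) - 6695 = 12635 - 6695 = 5940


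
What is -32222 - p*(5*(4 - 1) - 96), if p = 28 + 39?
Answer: -26795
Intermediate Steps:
p = 67
-32222 - p*(5*(4 - 1) - 96) = -32222 - 67*(5*(4 - 1) - 96) = -32222 - 67*(5*3 - 96) = -32222 - 67*(15 - 96) = -32222 - 67*(-81) = -32222 - 1*(-5427) = -32222 + 5427 = -26795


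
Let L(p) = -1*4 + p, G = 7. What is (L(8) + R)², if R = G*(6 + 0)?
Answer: 2116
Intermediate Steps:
R = 42 (R = 7*(6 + 0) = 7*6 = 42)
L(p) = -4 + p
(L(8) + R)² = ((-4 + 8) + 42)² = (4 + 42)² = 46² = 2116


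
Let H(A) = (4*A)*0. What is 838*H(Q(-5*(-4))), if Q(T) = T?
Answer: 0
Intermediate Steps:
H(A) = 0
838*H(Q(-5*(-4))) = 838*0 = 0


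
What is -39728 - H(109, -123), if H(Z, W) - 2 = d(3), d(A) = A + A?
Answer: -39736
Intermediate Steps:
d(A) = 2*A
H(Z, W) = 8 (H(Z, W) = 2 + 2*3 = 2 + 6 = 8)
-39728 - H(109, -123) = -39728 - 1*8 = -39728 - 8 = -39736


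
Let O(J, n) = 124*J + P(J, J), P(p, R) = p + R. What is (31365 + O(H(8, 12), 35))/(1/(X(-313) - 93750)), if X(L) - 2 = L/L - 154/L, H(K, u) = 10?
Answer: -957304184625/313 ≈ -3.0585e+9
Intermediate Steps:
P(p, R) = R + p
X(L) = 3 - 154/L (X(L) = 2 + (L/L - 154/L) = 2 + (1 - 154/L) = 3 - 154/L)
O(J, n) = 126*J (O(J, n) = 124*J + (J + J) = 124*J + 2*J = 126*J)
(31365 + O(H(8, 12), 35))/(1/(X(-313) - 93750)) = (31365 + 126*10)/(1/((3 - 154/(-313)) - 93750)) = (31365 + 1260)/(1/((3 - 154*(-1/313)) - 93750)) = 32625/(1/((3 + 154/313) - 93750)) = 32625/(1/(1093/313 - 93750)) = 32625/(1/(-29342657/313)) = 32625/(-313/29342657) = 32625*(-29342657/313) = -957304184625/313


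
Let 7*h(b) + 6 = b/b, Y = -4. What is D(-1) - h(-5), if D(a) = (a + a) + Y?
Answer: -37/7 ≈ -5.2857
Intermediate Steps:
D(a) = -4 + 2*a (D(a) = (a + a) - 4 = 2*a - 4 = -4 + 2*a)
h(b) = -5/7 (h(b) = -6/7 + (b/b)/7 = -6/7 + (⅐)*1 = -6/7 + ⅐ = -5/7)
D(-1) - h(-5) = (-4 + 2*(-1)) - 1*(-5/7) = (-4 - 2) + 5/7 = -6 + 5/7 = -37/7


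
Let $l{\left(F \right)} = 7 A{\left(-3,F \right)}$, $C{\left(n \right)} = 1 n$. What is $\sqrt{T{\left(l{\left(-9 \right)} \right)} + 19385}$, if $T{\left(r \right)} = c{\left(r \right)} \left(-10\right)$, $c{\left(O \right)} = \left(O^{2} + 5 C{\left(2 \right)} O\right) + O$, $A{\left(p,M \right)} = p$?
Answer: $\sqrt{17285} \approx 131.47$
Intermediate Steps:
$C{\left(n \right)} = n$
$c{\left(O \right)} = O^{2} + 11 O$ ($c{\left(O \right)} = \left(O^{2} + 5 \cdot 2 O\right) + O = \left(O^{2} + 10 O\right) + O = O^{2} + 11 O$)
$l{\left(F \right)} = -21$ ($l{\left(F \right)} = 7 \left(-3\right) = -21$)
$T{\left(r \right)} = - 10 r \left(11 + r\right)$ ($T{\left(r \right)} = r \left(11 + r\right) \left(-10\right) = - 10 r \left(11 + r\right)$)
$\sqrt{T{\left(l{\left(-9 \right)} \right)} + 19385} = \sqrt{\left(-10\right) \left(-21\right) \left(11 - 21\right) + 19385} = \sqrt{\left(-10\right) \left(-21\right) \left(-10\right) + 19385} = \sqrt{-2100 + 19385} = \sqrt{17285}$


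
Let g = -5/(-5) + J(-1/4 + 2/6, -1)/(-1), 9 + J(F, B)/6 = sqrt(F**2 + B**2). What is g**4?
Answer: (110 - sqrt(145))**4/16 ≈ 5.7550e+6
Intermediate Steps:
J(F, B) = -54 + 6*sqrt(B**2 + F**2) (J(F, B) = -54 + 6*sqrt(F**2 + B**2) = -54 + 6*sqrt(B**2 + F**2))
g = 55 - sqrt(145)/2 (g = -5/(-5) + (-54 + 6*sqrt((-1)**2 + (-1/4 + 2/6)**2))/(-1) = -5*(-1/5) + (-54 + 6*sqrt(1 + (-1*1/4 + 2*(1/6))**2))*(-1) = 1 + (-54 + 6*sqrt(1 + (-1/4 + 1/3)**2))*(-1) = 1 + (-54 + 6*sqrt(1 + (1/12)**2))*(-1) = 1 + (-54 + 6*sqrt(1 + 1/144))*(-1) = 1 + (-54 + 6*sqrt(145/144))*(-1) = 1 + (-54 + 6*(sqrt(145)/12))*(-1) = 1 + (-54 + sqrt(145)/2)*(-1) = 1 + (54 - sqrt(145)/2) = 55 - sqrt(145)/2 ≈ 48.979)
g**4 = (55 - sqrt(145)/2)**4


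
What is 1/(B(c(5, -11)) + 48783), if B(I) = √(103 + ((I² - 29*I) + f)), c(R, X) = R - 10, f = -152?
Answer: 1/48794 ≈ 2.0494e-5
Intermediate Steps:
c(R, X) = -10 + R
B(I) = √(-49 + I² - 29*I) (B(I) = √(103 + ((I² - 29*I) - 152)) = √(103 + (-152 + I² - 29*I)) = √(-49 + I² - 29*I))
1/(B(c(5, -11)) + 48783) = 1/(√(-49 + (-10 + 5)² - 29*(-10 + 5)) + 48783) = 1/(√(-49 + (-5)² - 29*(-5)) + 48783) = 1/(√(-49 + 25 + 145) + 48783) = 1/(√121 + 48783) = 1/(11 + 48783) = 1/48794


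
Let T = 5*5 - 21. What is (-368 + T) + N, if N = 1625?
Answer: 1261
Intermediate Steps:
T = 4 (T = 25 - 21 = 4)
(-368 + T) + N = (-368 + 4) + 1625 = -364 + 1625 = 1261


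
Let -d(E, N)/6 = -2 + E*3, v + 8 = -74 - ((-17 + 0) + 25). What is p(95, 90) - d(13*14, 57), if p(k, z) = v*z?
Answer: -4836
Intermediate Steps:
v = -90 (v = -8 + (-74 - ((-17 + 0) + 25)) = -8 + (-74 - (-17 + 25)) = -8 + (-74 - 1*8) = -8 + (-74 - 8) = -8 - 82 = -90)
p(k, z) = -90*z
d(E, N) = 12 - 18*E (d(E, N) = -6*(-2 + E*3) = -6*(-2 + 3*E) = 12 - 18*E)
p(95, 90) - d(13*14, 57) = -90*90 - (12 - 234*14) = -8100 - (12 - 18*182) = -8100 - (12 - 3276) = -8100 - 1*(-3264) = -8100 + 3264 = -4836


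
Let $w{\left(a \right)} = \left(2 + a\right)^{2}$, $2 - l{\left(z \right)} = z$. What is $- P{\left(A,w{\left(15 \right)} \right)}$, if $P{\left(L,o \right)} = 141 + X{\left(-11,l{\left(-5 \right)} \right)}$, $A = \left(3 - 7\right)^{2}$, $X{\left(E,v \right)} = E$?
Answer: $-130$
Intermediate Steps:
$l{\left(z \right)} = 2 - z$
$A = 16$ ($A = \left(-4\right)^{2} = 16$)
$P{\left(L,o \right)} = 130$ ($P{\left(L,o \right)} = 141 - 11 = 130$)
$- P{\left(A,w{\left(15 \right)} \right)} = \left(-1\right) 130 = -130$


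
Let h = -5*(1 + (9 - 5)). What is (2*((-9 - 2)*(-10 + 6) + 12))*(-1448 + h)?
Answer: -164976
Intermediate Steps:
h = -25 (h = -5*(1 + 4) = -5*5 = -25)
(2*((-9 - 2)*(-10 + 6) + 12))*(-1448 + h) = (2*((-9 - 2)*(-10 + 6) + 12))*(-1448 - 25) = (2*(-11*(-4) + 12))*(-1473) = (2*(44 + 12))*(-1473) = (2*56)*(-1473) = 112*(-1473) = -164976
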